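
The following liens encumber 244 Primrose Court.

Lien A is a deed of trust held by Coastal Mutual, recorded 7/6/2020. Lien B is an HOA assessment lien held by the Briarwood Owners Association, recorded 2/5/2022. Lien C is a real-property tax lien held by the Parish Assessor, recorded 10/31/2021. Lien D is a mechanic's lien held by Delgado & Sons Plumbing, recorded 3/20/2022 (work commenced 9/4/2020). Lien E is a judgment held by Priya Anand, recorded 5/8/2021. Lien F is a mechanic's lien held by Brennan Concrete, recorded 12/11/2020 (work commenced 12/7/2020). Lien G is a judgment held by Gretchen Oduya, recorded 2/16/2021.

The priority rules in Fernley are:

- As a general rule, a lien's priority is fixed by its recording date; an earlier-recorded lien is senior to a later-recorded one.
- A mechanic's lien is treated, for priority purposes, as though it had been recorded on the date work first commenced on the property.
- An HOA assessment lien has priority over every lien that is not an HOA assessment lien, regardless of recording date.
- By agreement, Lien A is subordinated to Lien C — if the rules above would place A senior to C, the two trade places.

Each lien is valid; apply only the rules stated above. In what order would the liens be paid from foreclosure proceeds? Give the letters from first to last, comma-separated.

Adjusting effective dates: D is treated as recorded 9/4/2020, the work-commencement date; F is treated as recorded 12/7/2020, the work-commencement date.
As an HOA assessment lien, B is senior to every other lien.
Among the remaining liens, by effective date: A (7/6/2020), D (9/4/2020), F (12/7/2020), G (2/16/2021), E (5/8/2021), C (10/31/2021).
Because A would otherwise rank above C, the subordination swaps them.

B, C, D, F, G, E, A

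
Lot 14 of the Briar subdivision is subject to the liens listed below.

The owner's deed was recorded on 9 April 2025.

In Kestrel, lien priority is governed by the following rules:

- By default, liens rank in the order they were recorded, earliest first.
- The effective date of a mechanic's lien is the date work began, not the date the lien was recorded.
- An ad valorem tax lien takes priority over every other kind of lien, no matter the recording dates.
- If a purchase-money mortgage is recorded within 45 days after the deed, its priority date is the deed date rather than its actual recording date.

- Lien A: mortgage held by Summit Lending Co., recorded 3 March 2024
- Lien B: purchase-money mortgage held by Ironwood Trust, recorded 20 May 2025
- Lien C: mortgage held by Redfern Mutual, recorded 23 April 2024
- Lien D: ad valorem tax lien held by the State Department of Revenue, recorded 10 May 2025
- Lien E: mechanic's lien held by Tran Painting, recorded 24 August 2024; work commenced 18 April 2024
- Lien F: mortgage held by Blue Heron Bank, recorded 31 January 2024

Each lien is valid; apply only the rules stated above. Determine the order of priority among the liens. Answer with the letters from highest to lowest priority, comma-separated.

Effective dates after the stated exceptions: B's effective date is the deed date, 9 April 2025; E is treated as recorded 18 April 2024, the work-commencement date.
D is an ad valorem tax lien, so it outranks all other liens regardless of date.
Ordering the rest by effective date: F (31 January 2024), A (3 March 2024), E (18 April 2024), C (23 April 2024), B (9 April 2025).

D, F, A, E, C, B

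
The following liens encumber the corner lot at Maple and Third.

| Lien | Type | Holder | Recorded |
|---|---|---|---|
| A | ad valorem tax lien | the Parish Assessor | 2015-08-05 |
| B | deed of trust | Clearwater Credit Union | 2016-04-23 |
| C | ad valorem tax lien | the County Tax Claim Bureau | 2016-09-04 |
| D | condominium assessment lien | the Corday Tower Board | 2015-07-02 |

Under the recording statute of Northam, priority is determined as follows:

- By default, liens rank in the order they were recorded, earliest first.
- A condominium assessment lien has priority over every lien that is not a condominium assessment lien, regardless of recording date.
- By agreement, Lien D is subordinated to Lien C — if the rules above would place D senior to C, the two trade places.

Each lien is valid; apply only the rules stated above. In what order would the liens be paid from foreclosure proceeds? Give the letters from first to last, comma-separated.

D, as a condominium assessment lien, has superpriority and ranks first.
The other liens, earliest effective date first: A (2015-08-05), B (2016-04-23), C (2016-09-04).
D would otherwise be senior to C, so under the subordination agreement D and C exchange positions.

C, A, B, D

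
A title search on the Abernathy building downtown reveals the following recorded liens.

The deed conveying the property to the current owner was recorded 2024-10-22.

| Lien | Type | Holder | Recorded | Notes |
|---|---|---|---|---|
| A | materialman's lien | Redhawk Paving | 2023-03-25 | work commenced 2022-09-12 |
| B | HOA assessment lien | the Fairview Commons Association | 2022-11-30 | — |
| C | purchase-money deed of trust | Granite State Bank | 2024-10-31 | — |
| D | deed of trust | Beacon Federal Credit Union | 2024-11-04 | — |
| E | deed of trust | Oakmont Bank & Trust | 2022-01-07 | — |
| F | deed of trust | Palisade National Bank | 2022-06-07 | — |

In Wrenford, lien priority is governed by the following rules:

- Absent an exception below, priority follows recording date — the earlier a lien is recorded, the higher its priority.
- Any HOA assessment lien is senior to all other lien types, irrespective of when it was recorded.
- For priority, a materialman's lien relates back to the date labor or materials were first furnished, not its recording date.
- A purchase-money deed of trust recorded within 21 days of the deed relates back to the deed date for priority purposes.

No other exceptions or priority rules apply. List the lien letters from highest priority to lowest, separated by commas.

Adjusting effective dates: A's effective date is 2022-09-12, when work began; C's effective date is the deed date, 2024-10-22.
As an HOA assessment lien, B is senior to every other lien.
Ordering the rest by effective date: E (2022-01-07), F (2022-06-07), A (2022-09-12), C (2024-10-22), D (2024-11-04).

B, E, F, A, C, D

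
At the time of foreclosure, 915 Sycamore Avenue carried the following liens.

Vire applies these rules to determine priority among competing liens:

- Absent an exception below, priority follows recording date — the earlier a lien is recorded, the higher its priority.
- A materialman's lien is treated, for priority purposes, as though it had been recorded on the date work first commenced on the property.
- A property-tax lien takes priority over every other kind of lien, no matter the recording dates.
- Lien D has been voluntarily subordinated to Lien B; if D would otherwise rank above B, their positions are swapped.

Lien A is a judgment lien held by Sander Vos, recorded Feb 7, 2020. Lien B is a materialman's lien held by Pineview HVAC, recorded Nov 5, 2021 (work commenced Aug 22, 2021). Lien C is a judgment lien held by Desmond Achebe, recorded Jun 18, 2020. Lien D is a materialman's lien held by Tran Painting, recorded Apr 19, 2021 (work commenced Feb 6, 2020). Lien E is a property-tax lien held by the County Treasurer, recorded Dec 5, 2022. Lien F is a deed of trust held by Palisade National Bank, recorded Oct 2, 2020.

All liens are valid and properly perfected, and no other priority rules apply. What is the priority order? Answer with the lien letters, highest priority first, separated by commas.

E, B, A, C, F, D

Effective dates: B relates back to Aug 22, 2021 (work commenced); D is treated as recorded Feb 6, 2020, the work-commencement date.
As a property-tax lien, E is senior to every other lien.
Remaining liens by effective date: D (Feb 6, 2020), A (Feb 7, 2020), C (Jun 18, 2020), F (Oct 2, 2020), B (Aug 22, 2021).
The subordination applies — D was senior to B — so D and B swap.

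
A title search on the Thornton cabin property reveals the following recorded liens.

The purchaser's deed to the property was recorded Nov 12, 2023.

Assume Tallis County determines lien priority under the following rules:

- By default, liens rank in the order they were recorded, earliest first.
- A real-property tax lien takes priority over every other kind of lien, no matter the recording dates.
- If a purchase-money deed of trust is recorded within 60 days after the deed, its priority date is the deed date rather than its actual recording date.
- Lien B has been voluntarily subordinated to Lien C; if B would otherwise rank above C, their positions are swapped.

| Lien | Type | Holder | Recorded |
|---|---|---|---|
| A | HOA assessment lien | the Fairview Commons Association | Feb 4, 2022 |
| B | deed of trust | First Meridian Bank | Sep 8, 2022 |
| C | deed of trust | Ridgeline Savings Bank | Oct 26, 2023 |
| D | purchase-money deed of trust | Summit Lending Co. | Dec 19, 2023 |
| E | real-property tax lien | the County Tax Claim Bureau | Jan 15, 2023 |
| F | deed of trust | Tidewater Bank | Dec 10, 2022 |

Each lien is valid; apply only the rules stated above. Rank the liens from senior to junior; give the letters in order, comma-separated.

E, A, C, F, B, D

Adjusting effective dates: D was recorded within the 60-day window, so its effective date is the deed date Nov 12, 2023.
As a real-property tax lien, E is senior to every other lien.
Ordering the rest by effective date: A (Feb 4, 2022), B (Sep 8, 2022), F (Dec 10, 2022), C (Oct 26, 2023), D (Nov 12, 2023).
Because B would otherwise rank above C, the subordination swaps them.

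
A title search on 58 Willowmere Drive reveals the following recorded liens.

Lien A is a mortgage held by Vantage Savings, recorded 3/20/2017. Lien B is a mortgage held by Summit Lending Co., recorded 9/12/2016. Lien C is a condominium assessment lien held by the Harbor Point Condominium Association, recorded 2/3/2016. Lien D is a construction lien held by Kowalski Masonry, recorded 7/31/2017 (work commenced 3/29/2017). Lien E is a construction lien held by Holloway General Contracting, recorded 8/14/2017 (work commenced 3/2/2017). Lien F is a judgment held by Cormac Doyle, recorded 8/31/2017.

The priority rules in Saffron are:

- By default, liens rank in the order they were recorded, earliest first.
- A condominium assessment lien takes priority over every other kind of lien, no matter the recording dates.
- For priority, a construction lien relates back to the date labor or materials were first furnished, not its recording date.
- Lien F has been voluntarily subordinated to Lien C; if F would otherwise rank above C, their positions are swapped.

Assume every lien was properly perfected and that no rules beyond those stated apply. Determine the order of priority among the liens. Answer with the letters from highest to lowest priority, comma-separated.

First, effective dates: D's effective date is 3/29/2017, when work began; E relates back to 3/2/2017 (work commenced).
C, as a condominium assessment lien, has superpriority and ranks first.
Among the remaining liens, by effective date: B (9/12/2016), E (3/2/2017), A (3/20/2017), D (3/29/2017), F (8/31/2017).
Since F is not senior to C, the subordination leaves the order unchanged.

C, B, E, A, D, F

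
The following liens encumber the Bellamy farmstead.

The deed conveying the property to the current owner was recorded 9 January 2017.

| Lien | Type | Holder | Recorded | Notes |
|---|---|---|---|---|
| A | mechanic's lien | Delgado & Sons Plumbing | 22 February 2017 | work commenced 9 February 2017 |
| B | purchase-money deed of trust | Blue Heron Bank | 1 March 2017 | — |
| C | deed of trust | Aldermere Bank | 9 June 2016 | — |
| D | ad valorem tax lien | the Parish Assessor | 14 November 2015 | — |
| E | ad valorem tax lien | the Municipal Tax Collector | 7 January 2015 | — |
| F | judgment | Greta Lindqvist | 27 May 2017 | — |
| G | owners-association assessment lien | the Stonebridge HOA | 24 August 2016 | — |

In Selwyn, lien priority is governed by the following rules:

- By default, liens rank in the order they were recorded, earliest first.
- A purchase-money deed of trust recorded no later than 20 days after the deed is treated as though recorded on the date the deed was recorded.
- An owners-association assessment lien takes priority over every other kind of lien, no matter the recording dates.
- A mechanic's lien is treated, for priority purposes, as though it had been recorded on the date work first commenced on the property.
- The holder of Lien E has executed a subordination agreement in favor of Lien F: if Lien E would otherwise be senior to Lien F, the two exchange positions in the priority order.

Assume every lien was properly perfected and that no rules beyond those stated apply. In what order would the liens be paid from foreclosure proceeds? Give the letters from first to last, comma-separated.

G, F, D, C, A, B, E

Adjusting effective dates: A relates back to 9 February 2017 (work commenced); B was recorded 51 days after the deed — beyond 20 days — so no relation-back applies.
As an owners-association assessment lien, G is senior to every other lien.
Among the remaining liens, by effective date: E (7 January 2015), D (14 November 2015), C (9 June 2016), A (9 February 2017), B (1 March 2017), F (27 May 2017).
E is senior to F before the subordination, so the two trade places.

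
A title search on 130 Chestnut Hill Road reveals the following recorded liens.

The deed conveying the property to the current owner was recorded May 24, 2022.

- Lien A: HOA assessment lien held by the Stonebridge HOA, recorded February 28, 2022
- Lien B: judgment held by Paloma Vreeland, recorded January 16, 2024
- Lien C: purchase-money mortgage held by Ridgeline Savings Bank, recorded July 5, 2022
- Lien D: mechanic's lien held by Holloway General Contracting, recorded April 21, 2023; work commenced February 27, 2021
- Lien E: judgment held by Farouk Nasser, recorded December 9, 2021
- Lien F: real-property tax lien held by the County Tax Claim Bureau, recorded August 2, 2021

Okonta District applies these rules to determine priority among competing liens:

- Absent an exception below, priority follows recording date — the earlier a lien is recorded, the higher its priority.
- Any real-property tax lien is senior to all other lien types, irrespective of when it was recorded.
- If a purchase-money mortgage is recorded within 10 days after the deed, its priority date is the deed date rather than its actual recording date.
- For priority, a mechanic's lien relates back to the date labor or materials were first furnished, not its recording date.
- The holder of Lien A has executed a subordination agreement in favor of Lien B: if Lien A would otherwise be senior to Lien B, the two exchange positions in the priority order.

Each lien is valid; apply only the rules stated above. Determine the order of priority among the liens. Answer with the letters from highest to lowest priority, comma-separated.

Effective dates: C missed the 10-day window (42 days after the deed), so its recording date stands; D's effective date is February 27, 2021, when work began.
F is a real-property tax lien and takes priority over every other lien.
Ordering the rest by effective date: D (February 27, 2021), E (December 9, 2021), A (February 28, 2022), C (July 5, 2022), B (January 16, 2024).
A would otherwise be senior to B, so under the subordination agreement A and B exchange positions.

F, D, E, B, C, A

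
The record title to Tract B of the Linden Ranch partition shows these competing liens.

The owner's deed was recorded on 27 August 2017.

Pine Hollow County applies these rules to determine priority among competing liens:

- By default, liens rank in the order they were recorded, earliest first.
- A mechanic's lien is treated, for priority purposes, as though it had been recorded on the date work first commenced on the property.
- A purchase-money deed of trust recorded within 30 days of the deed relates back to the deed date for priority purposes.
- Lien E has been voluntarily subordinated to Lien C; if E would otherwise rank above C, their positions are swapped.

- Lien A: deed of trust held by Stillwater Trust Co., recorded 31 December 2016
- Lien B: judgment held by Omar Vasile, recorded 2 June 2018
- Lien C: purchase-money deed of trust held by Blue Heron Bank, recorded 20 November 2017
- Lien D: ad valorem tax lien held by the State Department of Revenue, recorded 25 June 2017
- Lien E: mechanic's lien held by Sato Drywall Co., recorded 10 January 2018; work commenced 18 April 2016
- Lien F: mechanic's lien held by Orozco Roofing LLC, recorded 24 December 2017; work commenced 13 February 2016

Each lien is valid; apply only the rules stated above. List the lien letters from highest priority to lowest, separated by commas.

F, C, A, D, E, B

Adjusting effective dates: C was recorded 85 days after the deed — beyond 30 days — so no relation-back applies; E is treated as recorded 18 April 2016, the work-commencement date; F's effective date is 13 February 2016, when work began.
Ordering by effective date: F (13 February 2016), E (18 April 2016), A (31 December 2016), D (25 June 2017), C (20 November 2017), B (2 June 2018).
E is senior to C before the subordination, so the two trade places.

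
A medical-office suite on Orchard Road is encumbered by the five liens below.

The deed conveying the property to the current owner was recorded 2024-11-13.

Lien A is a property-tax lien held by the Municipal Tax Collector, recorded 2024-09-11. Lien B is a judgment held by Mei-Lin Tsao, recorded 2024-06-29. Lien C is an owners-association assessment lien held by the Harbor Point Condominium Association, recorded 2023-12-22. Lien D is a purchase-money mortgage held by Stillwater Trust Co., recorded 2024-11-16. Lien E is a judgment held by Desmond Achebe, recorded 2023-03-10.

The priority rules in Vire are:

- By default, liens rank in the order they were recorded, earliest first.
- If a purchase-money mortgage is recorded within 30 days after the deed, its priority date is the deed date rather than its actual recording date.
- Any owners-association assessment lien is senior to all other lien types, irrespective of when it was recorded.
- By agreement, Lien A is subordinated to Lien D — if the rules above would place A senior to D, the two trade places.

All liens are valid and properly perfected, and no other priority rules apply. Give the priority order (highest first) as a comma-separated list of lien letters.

Adjusting effective dates: D's effective date is the deed date, 2024-11-13.
C is an owners-association assessment lien and takes priority over every other lien.
The other liens, earliest effective date first: E (2023-03-10), B (2024-06-29), A (2024-09-11), D (2024-11-13).
Because A would otherwise rank above D, the subordination swaps them.

C, E, B, D, A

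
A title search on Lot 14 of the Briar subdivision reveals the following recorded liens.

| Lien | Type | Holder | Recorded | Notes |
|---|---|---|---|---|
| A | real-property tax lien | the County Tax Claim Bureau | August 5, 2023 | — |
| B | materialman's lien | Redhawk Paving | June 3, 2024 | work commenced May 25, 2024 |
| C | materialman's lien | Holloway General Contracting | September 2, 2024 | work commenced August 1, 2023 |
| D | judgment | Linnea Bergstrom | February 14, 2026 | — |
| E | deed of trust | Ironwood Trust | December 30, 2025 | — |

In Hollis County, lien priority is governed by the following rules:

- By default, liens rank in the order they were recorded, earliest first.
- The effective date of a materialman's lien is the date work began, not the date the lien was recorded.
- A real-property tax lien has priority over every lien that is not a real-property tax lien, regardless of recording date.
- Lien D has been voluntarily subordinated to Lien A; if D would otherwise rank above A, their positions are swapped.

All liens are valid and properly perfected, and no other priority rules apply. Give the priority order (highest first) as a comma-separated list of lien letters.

A, C, B, E, D

Adjusting effective dates: B is treated as recorded May 25, 2024, the work-commencement date; C's effective date is August 1, 2023, when work began.
A is a real-property tax lien, so it outranks all other liens regardless of date.
The other liens, earliest effective date first: C (August 1, 2023), B (May 25, 2024), E (December 30, 2025), D (February 14, 2026).
Since D is not senior to A, the subordination leaves the order unchanged.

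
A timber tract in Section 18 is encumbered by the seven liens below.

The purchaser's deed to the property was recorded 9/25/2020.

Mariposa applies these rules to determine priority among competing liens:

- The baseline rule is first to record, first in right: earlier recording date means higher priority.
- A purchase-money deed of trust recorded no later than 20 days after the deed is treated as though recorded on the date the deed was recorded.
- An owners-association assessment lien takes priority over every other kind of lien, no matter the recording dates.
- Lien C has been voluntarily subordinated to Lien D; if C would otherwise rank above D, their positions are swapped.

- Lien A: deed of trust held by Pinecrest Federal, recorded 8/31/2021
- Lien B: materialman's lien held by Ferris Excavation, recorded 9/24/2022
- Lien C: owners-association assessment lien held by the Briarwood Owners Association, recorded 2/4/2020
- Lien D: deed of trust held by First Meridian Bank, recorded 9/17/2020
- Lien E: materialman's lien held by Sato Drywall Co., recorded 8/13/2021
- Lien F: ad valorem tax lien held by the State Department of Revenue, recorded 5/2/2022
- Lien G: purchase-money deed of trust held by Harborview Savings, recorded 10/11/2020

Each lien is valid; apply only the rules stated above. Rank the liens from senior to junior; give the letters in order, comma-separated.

D, C, G, E, A, F, B

First, effective dates: G's effective date is the deed date, 9/25/2020.
C, as an owners-association assessment lien, has superpriority and ranks first.
Remaining liens by effective date: D (9/17/2020), G (9/25/2020), E (8/13/2021), A (8/31/2021), F (5/2/2022), B (9/24/2022).
Because C would otherwise rank above D, the subordination swaps them.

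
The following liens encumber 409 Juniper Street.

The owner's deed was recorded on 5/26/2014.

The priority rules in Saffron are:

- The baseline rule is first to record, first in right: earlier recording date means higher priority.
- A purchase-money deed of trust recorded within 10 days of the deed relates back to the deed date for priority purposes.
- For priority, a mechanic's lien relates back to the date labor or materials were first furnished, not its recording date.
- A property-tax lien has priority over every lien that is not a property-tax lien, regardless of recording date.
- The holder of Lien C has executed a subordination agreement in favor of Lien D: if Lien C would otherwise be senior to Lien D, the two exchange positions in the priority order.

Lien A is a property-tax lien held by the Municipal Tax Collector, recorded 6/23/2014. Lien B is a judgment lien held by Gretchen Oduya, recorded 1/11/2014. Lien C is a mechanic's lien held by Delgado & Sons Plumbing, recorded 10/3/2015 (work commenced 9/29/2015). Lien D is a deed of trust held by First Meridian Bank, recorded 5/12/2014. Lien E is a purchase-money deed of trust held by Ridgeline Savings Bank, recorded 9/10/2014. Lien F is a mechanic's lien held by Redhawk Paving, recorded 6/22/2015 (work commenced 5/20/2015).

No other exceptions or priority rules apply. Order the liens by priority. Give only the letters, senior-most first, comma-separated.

A, B, D, E, F, C

Adjusting effective dates: C's effective date is 9/29/2015, when work began; E missed the 10-day window (107 days after the deed), so its recording date stands; F's effective date is 5/20/2015, when work began.
A is a property-tax lien, so it outranks all other liens regardless of date.
Remaining liens by effective date: B (1/11/2014), D (5/12/2014), E (9/10/2014), F (5/20/2015), C (9/29/2015).
Since C is not senior to D, the subordination leaves the order unchanged.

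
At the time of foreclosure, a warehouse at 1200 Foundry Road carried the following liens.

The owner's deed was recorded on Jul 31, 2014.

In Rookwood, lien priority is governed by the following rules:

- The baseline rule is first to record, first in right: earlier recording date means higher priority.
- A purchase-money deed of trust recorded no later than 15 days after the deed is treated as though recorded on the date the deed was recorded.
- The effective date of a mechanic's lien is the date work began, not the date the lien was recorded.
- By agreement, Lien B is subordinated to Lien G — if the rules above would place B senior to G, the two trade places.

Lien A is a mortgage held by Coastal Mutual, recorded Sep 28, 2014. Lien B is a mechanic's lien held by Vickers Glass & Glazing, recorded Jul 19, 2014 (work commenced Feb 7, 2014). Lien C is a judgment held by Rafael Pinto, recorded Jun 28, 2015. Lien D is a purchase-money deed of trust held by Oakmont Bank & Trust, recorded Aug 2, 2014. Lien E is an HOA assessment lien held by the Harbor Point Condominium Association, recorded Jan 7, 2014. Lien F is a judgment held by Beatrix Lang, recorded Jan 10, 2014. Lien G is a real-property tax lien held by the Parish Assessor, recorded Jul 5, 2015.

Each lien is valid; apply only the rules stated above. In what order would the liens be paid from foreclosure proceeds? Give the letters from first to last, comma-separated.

E, F, G, D, A, C, B

First, effective dates: B's effective date is Feb 7, 2014, when work began; D relates back to the deed date Jul 31, 2014.
Sorted by effective date: E (Jan 7, 2014), F (Jan 10, 2014), B (Feb 7, 2014), D (Jul 31, 2014), A (Sep 28, 2014), C (Jun 28, 2015), G (Jul 5, 2015).
Because B would otherwise rank above G, the subordination swaps them.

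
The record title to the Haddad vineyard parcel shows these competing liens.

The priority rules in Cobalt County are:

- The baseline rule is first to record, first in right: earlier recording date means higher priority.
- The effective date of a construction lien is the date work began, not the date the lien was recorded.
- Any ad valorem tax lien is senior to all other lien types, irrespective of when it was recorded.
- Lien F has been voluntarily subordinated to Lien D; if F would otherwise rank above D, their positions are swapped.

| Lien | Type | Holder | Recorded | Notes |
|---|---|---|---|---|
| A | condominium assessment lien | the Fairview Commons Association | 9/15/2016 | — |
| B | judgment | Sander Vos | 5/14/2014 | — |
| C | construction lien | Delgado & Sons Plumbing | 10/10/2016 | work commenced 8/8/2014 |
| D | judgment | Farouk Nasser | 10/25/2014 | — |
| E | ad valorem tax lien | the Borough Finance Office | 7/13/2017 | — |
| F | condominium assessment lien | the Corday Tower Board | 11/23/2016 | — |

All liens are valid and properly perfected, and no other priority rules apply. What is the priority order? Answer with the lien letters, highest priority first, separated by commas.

Effective dates: C relates back to 8/8/2014 (work commenced).
As an ad valorem tax lien, E is senior to every other lien.
Ordering the rest by effective date: B (5/14/2014), C (8/8/2014), D (10/25/2014), A (9/15/2016), F (11/23/2016).
Since F is not senior to D, the subordination leaves the order unchanged.

E, B, C, D, A, F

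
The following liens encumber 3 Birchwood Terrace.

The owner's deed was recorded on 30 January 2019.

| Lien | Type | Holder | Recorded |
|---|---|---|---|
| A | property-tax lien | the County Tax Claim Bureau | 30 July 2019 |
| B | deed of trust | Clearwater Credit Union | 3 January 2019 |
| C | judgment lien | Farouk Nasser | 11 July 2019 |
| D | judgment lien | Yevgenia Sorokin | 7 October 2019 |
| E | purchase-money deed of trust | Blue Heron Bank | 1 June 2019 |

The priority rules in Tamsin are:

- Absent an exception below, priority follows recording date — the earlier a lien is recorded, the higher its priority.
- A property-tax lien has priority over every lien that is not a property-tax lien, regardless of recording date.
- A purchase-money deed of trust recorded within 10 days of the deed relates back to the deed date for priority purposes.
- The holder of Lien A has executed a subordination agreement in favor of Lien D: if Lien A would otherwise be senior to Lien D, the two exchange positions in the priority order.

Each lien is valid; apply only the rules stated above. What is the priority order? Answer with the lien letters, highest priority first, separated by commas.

D, B, E, C, A

Adjusting effective dates: E missed the 10-day window (122 days after the deed), so its recording date stands.
A, as a property-tax lien, has superpriority and ranks first.
Among the remaining liens, by effective date: B (3 January 2019), E (1 June 2019), C (11 July 2019), D (7 October 2019).
Because A would otherwise rank above D, the subordination swaps them.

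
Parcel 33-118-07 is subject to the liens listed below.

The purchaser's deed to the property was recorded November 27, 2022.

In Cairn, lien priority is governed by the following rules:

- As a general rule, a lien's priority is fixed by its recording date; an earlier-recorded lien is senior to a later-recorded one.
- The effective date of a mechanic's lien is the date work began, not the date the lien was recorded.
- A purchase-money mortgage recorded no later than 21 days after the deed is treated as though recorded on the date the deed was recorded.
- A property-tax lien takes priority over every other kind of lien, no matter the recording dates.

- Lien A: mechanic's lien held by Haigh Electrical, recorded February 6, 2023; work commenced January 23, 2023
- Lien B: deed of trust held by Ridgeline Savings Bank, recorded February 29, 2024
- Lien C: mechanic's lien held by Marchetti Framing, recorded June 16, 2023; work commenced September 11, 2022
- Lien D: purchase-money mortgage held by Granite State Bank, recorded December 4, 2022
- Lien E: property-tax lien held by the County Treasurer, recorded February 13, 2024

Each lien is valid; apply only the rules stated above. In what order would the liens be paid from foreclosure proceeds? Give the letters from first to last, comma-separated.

Effective dates: A relates back to January 23, 2023 (work commenced); C relates back to September 11, 2022 (work commenced); D's effective date is the deed date, November 27, 2022.
As a property-tax lien, E is senior to every other lien.
Remaining liens by effective date: C (September 11, 2022), D (November 27, 2022), A (January 23, 2023), B (February 29, 2024).

E, C, D, A, B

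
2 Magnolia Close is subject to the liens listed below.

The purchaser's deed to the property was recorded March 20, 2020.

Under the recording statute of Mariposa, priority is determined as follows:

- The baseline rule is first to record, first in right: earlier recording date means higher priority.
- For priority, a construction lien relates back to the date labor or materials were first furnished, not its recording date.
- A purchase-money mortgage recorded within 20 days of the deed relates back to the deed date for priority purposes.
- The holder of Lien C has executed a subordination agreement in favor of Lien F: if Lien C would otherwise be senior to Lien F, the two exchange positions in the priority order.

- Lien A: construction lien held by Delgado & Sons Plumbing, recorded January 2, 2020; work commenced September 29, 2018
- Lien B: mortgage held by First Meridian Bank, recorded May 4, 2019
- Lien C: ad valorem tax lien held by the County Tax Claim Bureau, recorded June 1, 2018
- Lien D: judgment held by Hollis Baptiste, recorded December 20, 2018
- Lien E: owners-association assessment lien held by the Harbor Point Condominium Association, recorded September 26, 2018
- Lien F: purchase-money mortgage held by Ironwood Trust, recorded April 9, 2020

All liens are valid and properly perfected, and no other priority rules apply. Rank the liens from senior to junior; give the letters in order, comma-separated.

F, E, A, D, B, C

Effective dates: A is treated as recorded September 29, 2018, the work-commencement date; F relates back to the deed date March 20, 2020.
By effective date, earliest first: C (June 1, 2018), E (September 26, 2018), A (September 29, 2018), D (December 20, 2018), B (May 4, 2019), F (March 20, 2020).
C would otherwise be senior to F, so under the subordination agreement C and F exchange positions.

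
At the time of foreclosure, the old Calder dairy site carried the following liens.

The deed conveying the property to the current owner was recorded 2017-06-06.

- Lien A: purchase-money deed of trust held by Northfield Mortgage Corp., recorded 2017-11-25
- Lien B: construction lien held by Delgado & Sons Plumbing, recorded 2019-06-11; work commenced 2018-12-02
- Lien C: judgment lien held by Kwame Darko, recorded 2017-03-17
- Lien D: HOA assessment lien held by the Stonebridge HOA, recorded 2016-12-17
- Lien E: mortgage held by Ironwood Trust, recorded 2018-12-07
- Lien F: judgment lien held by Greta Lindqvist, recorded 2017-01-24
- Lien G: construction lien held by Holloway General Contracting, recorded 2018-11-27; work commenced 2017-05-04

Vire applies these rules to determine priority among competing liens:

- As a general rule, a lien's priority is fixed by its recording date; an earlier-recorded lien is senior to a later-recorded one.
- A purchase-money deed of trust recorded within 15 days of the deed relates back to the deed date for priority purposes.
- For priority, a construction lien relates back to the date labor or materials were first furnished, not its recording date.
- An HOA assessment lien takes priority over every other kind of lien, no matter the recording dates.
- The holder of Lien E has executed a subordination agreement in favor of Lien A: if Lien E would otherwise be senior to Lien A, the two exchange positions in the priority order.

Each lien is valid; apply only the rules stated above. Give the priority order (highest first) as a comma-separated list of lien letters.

First, effective dates: A was recorded 172 days after the deed, outside the 15-day window, so it keeps its recording date; B relates back to 2018-12-02 (work commenced); G relates back to 2017-05-04 (work commenced).
D, as an HOA assessment lien, has superpriority and ranks first.
Among the remaining liens, by effective date: F (2017-01-24), C (2017-03-17), G (2017-05-04), A (2017-11-25), B (2018-12-02), E (2018-12-07).
E already ranks below A; the subordination has no effect.

D, F, C, G, A, B, E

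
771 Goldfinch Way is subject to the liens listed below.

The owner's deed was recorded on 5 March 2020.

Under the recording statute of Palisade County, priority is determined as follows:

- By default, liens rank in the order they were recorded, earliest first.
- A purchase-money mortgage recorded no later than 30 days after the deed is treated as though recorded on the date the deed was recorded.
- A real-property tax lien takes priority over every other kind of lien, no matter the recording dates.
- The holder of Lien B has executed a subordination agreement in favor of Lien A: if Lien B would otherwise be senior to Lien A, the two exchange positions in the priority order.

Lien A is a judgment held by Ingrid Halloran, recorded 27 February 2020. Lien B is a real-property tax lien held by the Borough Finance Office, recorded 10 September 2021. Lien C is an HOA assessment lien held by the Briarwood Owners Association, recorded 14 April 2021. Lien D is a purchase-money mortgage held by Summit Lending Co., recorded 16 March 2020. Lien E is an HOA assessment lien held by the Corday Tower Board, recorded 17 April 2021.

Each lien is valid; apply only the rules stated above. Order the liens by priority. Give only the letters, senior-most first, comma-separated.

Adjusting effective dates: D's effective date is the deed date, 5 March 2020.
B is a real-property tax lien, so it outranks all other liens regardless of date.
Remaining liens by effective date: A (27 February 2020), D (5 March 2020), C (14 April 2021), E (17 April 2021).
B is senior to A before the subordination, so the two trade places.

A, B, D, C, E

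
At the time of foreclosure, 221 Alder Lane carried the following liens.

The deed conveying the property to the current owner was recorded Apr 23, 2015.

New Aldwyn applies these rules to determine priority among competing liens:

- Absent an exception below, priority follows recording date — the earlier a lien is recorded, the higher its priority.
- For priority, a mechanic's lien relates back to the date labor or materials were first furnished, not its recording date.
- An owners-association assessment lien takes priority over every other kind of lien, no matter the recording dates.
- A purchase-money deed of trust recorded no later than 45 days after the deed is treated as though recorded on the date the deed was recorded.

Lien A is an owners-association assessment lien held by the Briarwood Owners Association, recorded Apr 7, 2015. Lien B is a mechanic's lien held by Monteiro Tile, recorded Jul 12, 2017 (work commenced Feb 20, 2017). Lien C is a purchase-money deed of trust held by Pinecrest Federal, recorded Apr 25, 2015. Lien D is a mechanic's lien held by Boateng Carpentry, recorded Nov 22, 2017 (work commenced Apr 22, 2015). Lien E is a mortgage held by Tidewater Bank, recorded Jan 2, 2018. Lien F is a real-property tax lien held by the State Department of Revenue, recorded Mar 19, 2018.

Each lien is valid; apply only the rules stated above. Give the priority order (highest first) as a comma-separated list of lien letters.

A, D, C, B, E, F

First, effective dates: B is treated as recorded Feb 20, 2017, the work-commencement date; C's effective date is the deed date, Apr 23, 2015; D relates back to Apr 22, 2015 (work commenced).
A is an owners-association assessment lien, so it outranks all other liens regardless of date.
Ordering the rest by effective date: D (Apr 22, 2015), C (Apr 23, 2015), B (Feb 20, 2017), E (Jan 2, 2018), F (Mar 19, 2018).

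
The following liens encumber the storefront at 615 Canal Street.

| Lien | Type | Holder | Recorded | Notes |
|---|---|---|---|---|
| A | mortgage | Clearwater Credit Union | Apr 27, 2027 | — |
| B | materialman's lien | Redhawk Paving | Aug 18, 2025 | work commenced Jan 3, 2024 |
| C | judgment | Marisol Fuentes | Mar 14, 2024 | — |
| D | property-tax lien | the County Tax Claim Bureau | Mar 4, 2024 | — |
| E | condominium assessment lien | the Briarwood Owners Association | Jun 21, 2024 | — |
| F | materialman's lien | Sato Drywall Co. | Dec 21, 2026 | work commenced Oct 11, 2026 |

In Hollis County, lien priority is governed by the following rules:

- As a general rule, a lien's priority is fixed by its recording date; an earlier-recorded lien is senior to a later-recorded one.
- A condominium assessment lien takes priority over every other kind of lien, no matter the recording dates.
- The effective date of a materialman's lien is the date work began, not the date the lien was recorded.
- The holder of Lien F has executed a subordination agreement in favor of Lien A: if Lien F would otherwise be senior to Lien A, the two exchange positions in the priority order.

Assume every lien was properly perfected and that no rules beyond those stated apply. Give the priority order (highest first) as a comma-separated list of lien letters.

E, B, D, C, A, F

Effective dates: B relates back to Jan 3, 2024 (work commenced); F's effective date is Oct 11, 2026, when work began.
E is a condominium assessment lien and takes priority over every other lien.
Remaining liens by effective date: B (Jan 3, 2024), D (Mar 4, 2024), C (Mar 14, 2024), F (Oct 11, 2026), A (Apr 27, 2027).
F is senior to A before the subordination, so the two trade places.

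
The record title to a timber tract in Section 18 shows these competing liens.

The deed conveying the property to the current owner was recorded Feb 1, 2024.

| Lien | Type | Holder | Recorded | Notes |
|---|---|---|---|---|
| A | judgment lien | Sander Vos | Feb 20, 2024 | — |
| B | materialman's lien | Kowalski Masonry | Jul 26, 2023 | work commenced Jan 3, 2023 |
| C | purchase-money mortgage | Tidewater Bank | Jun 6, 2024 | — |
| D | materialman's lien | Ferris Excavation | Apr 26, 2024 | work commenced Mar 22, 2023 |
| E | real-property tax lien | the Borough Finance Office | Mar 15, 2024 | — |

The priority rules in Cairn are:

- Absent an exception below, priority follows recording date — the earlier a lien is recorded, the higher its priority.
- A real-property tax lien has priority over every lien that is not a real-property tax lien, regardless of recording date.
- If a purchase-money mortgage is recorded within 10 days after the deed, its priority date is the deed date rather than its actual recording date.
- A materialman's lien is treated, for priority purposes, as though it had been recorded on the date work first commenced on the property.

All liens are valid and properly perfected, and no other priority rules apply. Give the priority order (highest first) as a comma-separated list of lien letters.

First, effective dates: B relates back to Jan 3, 2023 (work commenced); C missed the 10-day window (126 days after the deed), so its recording date stands; D's effective date is Mar 22, 2023, when work began.
As a real-property tax lien, E is senior to every other lien.
Remaining liens by effective date: B (Jan 3, 2023), D (Mar 22, 2023), A (Feb 20, 2024), C (Jun 6, 2024).

E, B, D, A, C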